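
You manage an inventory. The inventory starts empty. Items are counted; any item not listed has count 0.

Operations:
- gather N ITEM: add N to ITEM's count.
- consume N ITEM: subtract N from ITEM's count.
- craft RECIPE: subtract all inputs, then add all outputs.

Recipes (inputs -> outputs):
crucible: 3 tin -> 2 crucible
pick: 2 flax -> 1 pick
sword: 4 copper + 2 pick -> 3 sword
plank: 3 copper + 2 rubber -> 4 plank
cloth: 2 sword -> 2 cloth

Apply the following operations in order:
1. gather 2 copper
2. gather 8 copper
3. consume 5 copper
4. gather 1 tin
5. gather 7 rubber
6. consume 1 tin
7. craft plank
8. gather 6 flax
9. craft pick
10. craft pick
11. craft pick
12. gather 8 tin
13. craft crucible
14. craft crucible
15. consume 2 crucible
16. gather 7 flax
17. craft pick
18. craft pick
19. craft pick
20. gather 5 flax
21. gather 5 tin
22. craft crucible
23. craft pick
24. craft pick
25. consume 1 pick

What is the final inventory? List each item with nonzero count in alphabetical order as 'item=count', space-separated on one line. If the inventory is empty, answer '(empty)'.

Answer: copper=2 crucible=4 flax=2 pick=7 plank=4 rubber=5 tin=4

Derivation:
After 1 (gather 2 copper): copper=2
After 2 (gather 8 copper): copper=10
After 3 (consume 5 copper): copper=5
After 4 (gather 1 tin): copper=5 tin=1
After 5 (gather 7 rubber): copper=5 rubber=7 tin=1
After 6 (consume 1 tin): copper=5 rubber=7
After 7 (craft plank): copper=2 plank=4 rubber=5
After 8 (gather 6 flax): copper=2 flax=6 plank=4 rubber=5
After 9 (craft pick): copper=2 flax=4 pick=1 plank=4 rubber=5
After 10 (craft pick): copper=2 flax=2 pick=2 plank=4 rubber=5
After 11 (craft pick): copper=2 pick=3 plank=4 rubber=5
After 12 (gather 8 tin): copper=2 pick=3 plank=4 rubber=5 tin=8
After 13 (craft crucible): copper=2 crucible=2 pick=3 plank=4 rubber=5 tin=5
After 14 (craft crucible): copper=2 crucible=4 pick=3 plank=4 rubber=5 tin=2
After 15 (consume 2 crucible): copper=2 crucible=2 pick=3 plank=4 rubber=5 tin=2
After 16 (gather 7 flax): copper=2 crucible=2 flax=7 pick=3 plank=4 rubber=5 tin=2
After 17 (craft pick): copper=2 crucible=2 flax=5 pick=4 plank=4 rubber=5 tin=2
After 18 (craft pick): copper=2 crucible=2 flax=3 pick=5 plank=4 rubber=5 tin=2
After 19 (craft pick): copper=2 crucible=2 flax=1 pick=6 plank=4 rubber=5 tin=2
After 20 (gather 5 flax): copper=2 crucible=2 flax=6 pick=6 plank=4 rubber=5 tin=2
After 21 (gather 5 tin): copper=2 crucible=2 flax=6 pick=6 plank=4 rubber=5 tin=7
After 22 (craft crucible): copper=2 crucible=4 flax=6 pick=6 plank=4 rubber=5 tin=4
After 23 (craft pick): copper=2 crucible=4 flax=4 pick=7 plank=4 rubber=5 tin=4
After 24 (craft pick): copper=2 crucible=4 flax=2 pick=8 plank=4 rubber=5 tin=4
After 25 (consume 1 pick): copper=2 crucible=4 flax=2 pick=7 plank=4 rubber=5 tin=4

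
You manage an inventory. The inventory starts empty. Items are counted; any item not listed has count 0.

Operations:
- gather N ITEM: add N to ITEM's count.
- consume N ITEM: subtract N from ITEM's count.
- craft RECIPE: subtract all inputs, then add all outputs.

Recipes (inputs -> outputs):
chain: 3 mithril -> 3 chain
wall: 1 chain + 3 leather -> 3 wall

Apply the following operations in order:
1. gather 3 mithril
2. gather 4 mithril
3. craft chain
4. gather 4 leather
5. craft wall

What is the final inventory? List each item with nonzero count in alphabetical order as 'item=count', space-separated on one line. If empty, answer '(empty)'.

Answer: chain=2 leather=1 mithril=4 wall=3

Derivation:
After 1 (gather 3 mithril): mithril=3
After 2 (gather 4 mithril): mithril=7
After 3 (craft chain): chain=3 mithril=4
After 4 (gather 4 leather): chain=3 leather=4 mithril=4
After 5 (craft wall): chain=2 leather=1 mithril=4 wall=3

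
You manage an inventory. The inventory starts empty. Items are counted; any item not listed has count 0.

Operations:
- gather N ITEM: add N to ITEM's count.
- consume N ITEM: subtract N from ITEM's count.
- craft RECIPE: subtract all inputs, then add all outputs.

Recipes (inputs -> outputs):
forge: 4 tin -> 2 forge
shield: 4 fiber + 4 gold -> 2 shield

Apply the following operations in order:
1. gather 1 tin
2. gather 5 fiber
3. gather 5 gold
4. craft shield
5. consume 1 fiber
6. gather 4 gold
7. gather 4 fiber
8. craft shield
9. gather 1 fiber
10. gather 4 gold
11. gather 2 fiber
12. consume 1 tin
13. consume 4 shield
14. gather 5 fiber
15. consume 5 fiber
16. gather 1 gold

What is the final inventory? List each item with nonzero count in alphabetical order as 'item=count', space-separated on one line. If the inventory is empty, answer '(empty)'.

Answer: fiber=3 gold=6

Derivation:
After 1 (gather 1 tin): tin=1
After 2 (gather 5 fiber): fiber=5 tin=1
After 3 (gather 5 gold): fiber=5 gold=5 tin=1
After 4 (craft shield): fiber=1 gold=1 shield=2 tin=1
After 5 (consume 1 fiber): gold=1 shield=2 tin=1
After 6 (gather 4 gold): gold=5 shield=2 tin=1
After 7 (gather 4 fiber): fiber=4 gold=5 shield=2 tin=1
After 8 (craft shield): gold=1 shield=4 tin=1
After 9 (gather 1 fiber): fiber=1 gold=1 shield=4 tin=1
After 10 (gather 4 gold): fiber=1 gold=5 shield=4 tin=1
After 11 (gather 2 fiber): fiber=3 gold=5 shield=4 tin=1
After 12 (consume 1 tin): fiber=3 gold=5 shield=4
After 13 (consume 4 shield): fiber=3 gold=5
After 14 (gather 5 fiber): fiber=8 gold=5
After 15 (consume 5 fiber): fiber=3 gold=5
After 16 (gather 1 gold): fiber=3 gold=6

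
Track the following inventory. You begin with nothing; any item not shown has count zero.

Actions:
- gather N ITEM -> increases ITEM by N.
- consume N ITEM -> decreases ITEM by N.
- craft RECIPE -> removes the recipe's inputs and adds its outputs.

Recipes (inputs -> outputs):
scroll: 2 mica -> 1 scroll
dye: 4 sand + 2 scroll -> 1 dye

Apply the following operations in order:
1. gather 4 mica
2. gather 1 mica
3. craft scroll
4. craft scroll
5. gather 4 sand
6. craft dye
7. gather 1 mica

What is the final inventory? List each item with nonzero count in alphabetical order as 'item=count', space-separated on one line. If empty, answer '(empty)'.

After 1 (gather 4 mica): mica=4
After 2 (gather 1 mica): mica=5
After 3 (craft scroll): mica=3 scroll=1
After 4 (craft scroll): mica=1 scroll=2
After 5 (gather 4 sand): mica=1 sand=4 scroll=2
After 6 (craft dye): dye=1 mica=1
After 7 (gather 1 mica): dye=1 mica=2

Answer: dye=1 mica=2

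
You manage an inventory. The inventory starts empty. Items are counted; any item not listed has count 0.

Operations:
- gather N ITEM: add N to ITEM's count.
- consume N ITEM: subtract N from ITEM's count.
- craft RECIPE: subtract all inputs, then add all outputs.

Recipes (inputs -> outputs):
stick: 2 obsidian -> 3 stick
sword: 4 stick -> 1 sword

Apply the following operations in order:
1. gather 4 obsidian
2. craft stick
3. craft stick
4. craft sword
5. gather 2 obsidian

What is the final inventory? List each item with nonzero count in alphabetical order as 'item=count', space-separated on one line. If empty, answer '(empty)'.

Answer: obsidian=2 stick=2 sword=1

Derivation:
After 1 (gather 4 obsidian): obsidian=4
After 2 (craft stick): obsidian=2 stick=3
After 3 (craft stick): stick=6
After 4 (craft sword): stick=2 sword=1
After 5 (gather 2 obsidian): obsidian=2 stick=2 sword=1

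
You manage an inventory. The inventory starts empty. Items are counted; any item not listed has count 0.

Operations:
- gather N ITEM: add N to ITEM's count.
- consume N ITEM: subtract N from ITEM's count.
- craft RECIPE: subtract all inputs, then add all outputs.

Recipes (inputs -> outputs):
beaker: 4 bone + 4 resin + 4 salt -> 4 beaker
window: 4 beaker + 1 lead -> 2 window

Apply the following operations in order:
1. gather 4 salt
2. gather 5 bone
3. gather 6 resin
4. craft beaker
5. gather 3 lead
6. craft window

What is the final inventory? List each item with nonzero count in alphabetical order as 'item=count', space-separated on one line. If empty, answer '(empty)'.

After 1 (gather 4 salt): salt=4
After 2 (gather 5 bone): bone=5 salt=4
After 3 (gather 6 resin): bone=5 resin=6 salt=4
After 4 (craft beaker): beaker=4 bone=1 resin=2
After 5 (gather 3 lead): beaker=4 bone=1 lead=3 resin=2
After 6 (craft window): bone=1 lead=2 resin=2 window=2

Answer: bone=1 lead=2 resin=2 window=2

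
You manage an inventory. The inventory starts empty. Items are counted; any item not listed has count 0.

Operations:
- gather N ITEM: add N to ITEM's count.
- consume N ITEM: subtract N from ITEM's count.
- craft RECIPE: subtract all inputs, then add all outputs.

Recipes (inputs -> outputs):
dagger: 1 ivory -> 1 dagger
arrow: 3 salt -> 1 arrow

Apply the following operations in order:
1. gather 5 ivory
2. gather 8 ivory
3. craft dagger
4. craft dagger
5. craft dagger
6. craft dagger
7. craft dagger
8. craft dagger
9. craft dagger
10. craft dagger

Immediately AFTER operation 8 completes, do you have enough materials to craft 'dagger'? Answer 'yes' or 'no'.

After 1 (gather 5 ivory): ivory=5
After 2 (gather 8 ivory): ivory=13
After 3 (craft dagger): dagger=1 ivory=12
After 4 (craft dagger): dagger=2 ivory=11
After 5 (craft dagger): dagger=3 ivory=10
After 6 (craft dagger): dagger=4 ivory=9
After 7 (craft dagger): dagger=5 ivory=8
After 8 (craft dagger): dagger=6 ivory=7

Answer: yes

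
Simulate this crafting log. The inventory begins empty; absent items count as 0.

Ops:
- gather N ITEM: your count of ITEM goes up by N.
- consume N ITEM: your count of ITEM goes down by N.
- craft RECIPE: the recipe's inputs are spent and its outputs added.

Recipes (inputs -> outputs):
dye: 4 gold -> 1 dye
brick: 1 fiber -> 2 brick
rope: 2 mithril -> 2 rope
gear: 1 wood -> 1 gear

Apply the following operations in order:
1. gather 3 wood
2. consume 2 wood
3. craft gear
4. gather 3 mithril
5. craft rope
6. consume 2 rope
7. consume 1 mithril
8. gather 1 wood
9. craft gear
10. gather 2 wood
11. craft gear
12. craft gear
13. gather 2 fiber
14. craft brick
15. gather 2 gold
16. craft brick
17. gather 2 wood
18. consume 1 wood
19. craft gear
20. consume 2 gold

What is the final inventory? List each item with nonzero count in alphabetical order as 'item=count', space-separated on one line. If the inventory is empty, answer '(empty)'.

Answer: brick=4 gear=5

Derivation:
After 1 (gather 3 wood): wood=3
After 2 (consume 2 wood): wood=1
After 3 (craft gear): gear=1
After 4 (gather 3 mithril): gear=1 mithril=3
After 5 (craft rope): gear=1 mithril=1 rope=2
After 6 (consume 2 rope): gear=1 mithril=1
After 7 (consume 1 mithril): gear=1
After 8 (gather 1 wood): gear=1 wood=1
After 9 (craft gear): gear=2
After 10 (gather 2 wood): gear=2 wood=2
After 11 (craft gear): gear=3 wood=1
After 12 (craft gear): gear=4
After 13 (gather 2 fiber): fiber=2 gear=4
After 14 (craft brick): brick=2 fiber=1 gear=4
After 15 (gather 2 gold): brick=2 fiber=1 gear=4 gold=2
After 16 (craft brick): brick=4 gear=4 gold=2
After 17 (gather 2 wood): brick=4 gear=4 gold=2 wood=2
After 18 (consume 1 wood): brick=4 gear=4 gold=2 wood=1
After 19 (craft gear): brick=4 gear=5 gold=2
After 20 (consume 2 gold): brick=4 gear=5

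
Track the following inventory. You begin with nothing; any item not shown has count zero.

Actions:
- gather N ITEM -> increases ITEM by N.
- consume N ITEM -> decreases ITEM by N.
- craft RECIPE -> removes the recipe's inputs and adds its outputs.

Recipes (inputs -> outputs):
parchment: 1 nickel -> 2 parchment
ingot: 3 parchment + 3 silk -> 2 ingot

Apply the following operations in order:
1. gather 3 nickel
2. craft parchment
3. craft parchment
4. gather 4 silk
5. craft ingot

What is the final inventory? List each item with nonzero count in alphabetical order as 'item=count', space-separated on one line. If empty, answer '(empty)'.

After 1 (gather 3 nickel): nickel=3
After 2 (craft parchment): nickel=2 parchment=2
After 3 (craft parchment): nickel=1 parchment=4
After 4 (gather 4 silk): nickel=1 parchment=4 silk=4
After 5 (craft ingot): ingot=2 nickel=1 parchment=1 silk=1

Answer: ingot=2 nickel=1 parchment=1 silk=1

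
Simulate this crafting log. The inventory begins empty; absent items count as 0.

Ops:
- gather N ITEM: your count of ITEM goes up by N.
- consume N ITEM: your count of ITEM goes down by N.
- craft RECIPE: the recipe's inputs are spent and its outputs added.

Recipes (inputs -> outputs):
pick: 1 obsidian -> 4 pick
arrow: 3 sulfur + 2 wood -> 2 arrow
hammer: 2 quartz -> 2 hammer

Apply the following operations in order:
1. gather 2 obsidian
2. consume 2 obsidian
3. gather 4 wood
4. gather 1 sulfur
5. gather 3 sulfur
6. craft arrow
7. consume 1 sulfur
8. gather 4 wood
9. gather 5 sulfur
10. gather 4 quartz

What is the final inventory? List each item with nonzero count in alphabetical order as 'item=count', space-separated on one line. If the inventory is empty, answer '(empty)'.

Answer: arrow=2 quartz=4 sulfur=5 wood=6

Derivation:
After 1 (gather 2 obsidian): obsidian=2
After 2 (consume 2 obsidian): (empty)
After 3 (gather 4 wood): wood=4
After 4 (gather 1 sulfur): sulfur=1 wood=4
After 5 (gather 3 sulfur): sulfur=4 wood=4
After 6 (craft arrow): arrow=2 sulfur=1 wood=2
After 7 (consume 1 sulfur): arrow=2 wood=2
After 8 (gather 4 wood): arrow=2 wood=6
After 9 (gather 5 sulfur): arrow=2 sulfur=5 wood=6
After 10 (gather 4 quartz): arrow=2 quartz=4 sulfur=5 wood=6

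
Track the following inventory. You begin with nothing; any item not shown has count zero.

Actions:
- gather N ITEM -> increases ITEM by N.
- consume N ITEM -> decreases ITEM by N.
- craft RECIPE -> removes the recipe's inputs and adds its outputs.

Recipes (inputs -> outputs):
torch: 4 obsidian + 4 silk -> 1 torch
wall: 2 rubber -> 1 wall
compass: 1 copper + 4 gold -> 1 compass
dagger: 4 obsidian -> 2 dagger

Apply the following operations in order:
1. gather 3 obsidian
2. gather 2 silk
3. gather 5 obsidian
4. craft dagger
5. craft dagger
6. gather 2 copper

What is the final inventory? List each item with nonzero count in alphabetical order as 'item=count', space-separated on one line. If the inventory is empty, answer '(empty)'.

Answer: copper=2 dagger=4 silk=2

Derivation:
After 1 (gather 3 obsidian): obsidian=3
After 2 (gather 2 silk): obsidian=3 silk=2
After 3 (gather 5 obsidian): obsidian=8 silk=2
After 4 (craft dagger): dagger=2 obsidian=4 silk=2
After 5 (craft dagger): dagger=4 silk=2
After 6 (gather 2 copper): copper=2 dagger=4 silk=2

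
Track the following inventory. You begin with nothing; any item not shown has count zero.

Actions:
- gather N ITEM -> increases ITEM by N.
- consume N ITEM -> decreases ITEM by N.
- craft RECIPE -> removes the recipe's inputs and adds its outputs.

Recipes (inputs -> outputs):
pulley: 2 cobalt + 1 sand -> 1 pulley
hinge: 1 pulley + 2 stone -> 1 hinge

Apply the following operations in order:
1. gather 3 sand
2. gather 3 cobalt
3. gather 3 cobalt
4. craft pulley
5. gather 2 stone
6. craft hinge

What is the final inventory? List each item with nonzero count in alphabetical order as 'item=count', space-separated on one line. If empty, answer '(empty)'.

Answer: cobalt=4 hinge=1 sand=2

Derivation:
After 1 (gather 3 sand): sand=3
After 2 (gather 3 cobalt): cobalt=3 sand=3
After 3 (gather 3 cobalt): cobalt=6 sand=3
After 4 (craft pulley): cobalt=4 pulley=1 sand=2
After 5 (gather 2 stone): cobalt=4 pulley=1 sand=2 stone=2
After 6 (craft hinge): cobalt=4 hinge=1 sand=2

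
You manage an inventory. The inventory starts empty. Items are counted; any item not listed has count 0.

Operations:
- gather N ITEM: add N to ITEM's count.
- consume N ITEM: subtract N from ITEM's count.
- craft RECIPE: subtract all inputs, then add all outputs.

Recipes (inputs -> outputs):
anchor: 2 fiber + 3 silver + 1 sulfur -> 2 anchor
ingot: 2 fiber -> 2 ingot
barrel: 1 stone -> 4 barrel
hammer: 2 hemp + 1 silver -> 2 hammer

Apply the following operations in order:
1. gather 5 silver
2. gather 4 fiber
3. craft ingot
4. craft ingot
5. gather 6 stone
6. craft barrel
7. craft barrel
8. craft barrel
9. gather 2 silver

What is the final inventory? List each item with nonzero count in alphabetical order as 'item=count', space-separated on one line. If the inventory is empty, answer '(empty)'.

After 1 (gather 5 silver): silver=5
After 2 (gather 4 fiber): fiber=4 silver=5
After 3 (craft ingot): fiber=2 ingot=2 silver=5
After 4 (craft ingot): ingot=4 silver=5
After 5 (gather 6 stone): ingot=4 silver=5 stone=6
After 6 (craft barrel): barrel=4 ingot=4 silver=5 stone=5
After 7 (craft barrel): barrel=8 ingot=4 silver=5 stone=4
After 8 (craft barrel): barrel=12 ingot=4 silver=5 stone=3
After 9 (gather 2 silver): barrel=12 ingot=4 silver=7 stone=3

Answer: barrel=12 ingot=4 silver=7 stone=3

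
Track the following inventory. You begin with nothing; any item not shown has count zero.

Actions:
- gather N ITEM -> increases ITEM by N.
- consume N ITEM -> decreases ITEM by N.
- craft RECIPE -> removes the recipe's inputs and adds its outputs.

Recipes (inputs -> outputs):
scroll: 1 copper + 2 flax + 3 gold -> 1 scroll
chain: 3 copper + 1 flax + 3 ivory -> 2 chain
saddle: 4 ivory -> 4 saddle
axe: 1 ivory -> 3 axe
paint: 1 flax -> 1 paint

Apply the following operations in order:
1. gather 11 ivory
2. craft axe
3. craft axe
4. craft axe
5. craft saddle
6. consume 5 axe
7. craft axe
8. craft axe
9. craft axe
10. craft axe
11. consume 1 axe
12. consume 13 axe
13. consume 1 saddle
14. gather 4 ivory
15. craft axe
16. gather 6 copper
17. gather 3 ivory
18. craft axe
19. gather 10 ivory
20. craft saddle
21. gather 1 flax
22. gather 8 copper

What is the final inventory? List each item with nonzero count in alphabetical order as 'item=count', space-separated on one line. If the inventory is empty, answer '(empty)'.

After 1 (gather 11 ivory): ivory=11
After 2 (craft axe): axe=3 ivory=10
After 3 (craft axe): axe=6 ivory=9
After 4 (craft axe): axe=9 ivory=8
After 5 (craft saddle): axe=9 ivory=4 saddle=4
After 6 (consume 5 axe): axe=4 ivory=4 saddle=4
After 7 (craft axe): axe=7 ivory=3 saddle=4
After 8 (craft axe): axe=10 ivory=2 saddle=4
After 9 (craft axe): axe=13 ivory=1 saddle=4
After 10 (craft axe): axe=16 saddle=4
After 11 (consume 1 axe): axe=15 saddle=4
After 12 (consume 13 axe): axe=2 saddle=4
After 13 (consume 1 saddle): axe=2 saddle=3
After 14 (gather 4 ivory): axe=2 ivory=4 saddle=3
After 15 (craft axe): axe=5 ivory=3 saddle=3
After 16 (gather 6 copper): axe=5 copper=6 ivory=3 saddle=3
After 17 (gather 3 ivory): axe=5 copper=6 ivory=6 saddle=3
After 18 (craft axe): axe=8 copper=6 ivory=5 saddle=3
After 19 (gather 10 ivory): axe=8 copper=6 ivory=15 saddle=3
After 20 (craft saddle): axe=8 copper=6 ivory=11 saddle=7
After 21 (gather 1 flax): axe=8 copper=6 flax=1 ivory=11 saddle=7
After 22 (gather 8 copper): axe=8 copper=14 flax=1 ivory=11 saddle=7

Answer: axe=8 copper=14 flax=1 ivory=11 saddle=7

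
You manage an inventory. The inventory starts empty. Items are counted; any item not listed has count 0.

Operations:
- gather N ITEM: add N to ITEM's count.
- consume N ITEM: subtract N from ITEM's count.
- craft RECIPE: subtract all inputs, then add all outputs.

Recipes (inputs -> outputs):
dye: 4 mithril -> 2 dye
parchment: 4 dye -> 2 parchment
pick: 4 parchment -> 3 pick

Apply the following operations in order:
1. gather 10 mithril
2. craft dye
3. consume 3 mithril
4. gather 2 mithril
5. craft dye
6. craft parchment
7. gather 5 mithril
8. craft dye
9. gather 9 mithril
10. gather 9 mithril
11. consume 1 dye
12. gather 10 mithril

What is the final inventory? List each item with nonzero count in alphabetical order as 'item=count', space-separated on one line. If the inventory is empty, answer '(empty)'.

Answer: dye=1 mithril=30 parchment=2

Derivation:
After 1 (gather 10 mithril): mithril=10
After 2 (craft dye): dye=2 mithril=6
After 3 (consume 3 mithril): dye=2 mithril=3
After 4 (gather 2 mithril): dye=2 mithril=5
After 5 (craft dye): dye=4 mithril=1
After 6 (craft parchment): mithril=1 parchment=2
After 7 (gather 5 mithril): mithril=6 parchment=2
After 8 (craft dye): dye=2 mithril=2 parchment=2
After 9 (gather 9 mithril): dye=2 mithril=11 parchment=2
After 10 (gather 9 mithril): dye=2 mithril=20 parchment=2
After 11 (consume 1 dye): dye=1 mithril=20 parchment=2
After 12 (gather 10 mithril): dye=1 mithril=30 parchment=2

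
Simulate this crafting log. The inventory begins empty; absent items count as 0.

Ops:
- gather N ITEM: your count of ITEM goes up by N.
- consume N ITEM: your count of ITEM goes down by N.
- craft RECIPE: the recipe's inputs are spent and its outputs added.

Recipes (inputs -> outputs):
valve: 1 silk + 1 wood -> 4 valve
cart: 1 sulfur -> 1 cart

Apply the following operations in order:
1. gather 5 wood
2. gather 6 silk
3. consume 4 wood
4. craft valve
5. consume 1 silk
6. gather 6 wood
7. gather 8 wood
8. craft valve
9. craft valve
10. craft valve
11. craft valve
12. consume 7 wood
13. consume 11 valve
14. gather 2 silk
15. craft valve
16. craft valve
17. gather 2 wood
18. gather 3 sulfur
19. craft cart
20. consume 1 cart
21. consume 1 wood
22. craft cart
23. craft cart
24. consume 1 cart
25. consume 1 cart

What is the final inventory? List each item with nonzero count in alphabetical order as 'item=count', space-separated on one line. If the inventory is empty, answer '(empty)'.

After 1 (gather 5 wood): wood=5
After 2 (gather 6 silk): silk=6 wood=5
After 3 (consume 4 wood): silk=6 wood=1
After 4 (craft valve): silk=5 valve=4
After 5 (consume 1 silk): silk=4 valve=4
After 6 (gather 6 wood): silk=4 valve=4 wood=6
After 7 (gather 8 wood): silk=4 valve=4 wood=14
After 8 (craft valve): silk=3 valve=8 wood=13
After 9 (craft valve): silk=2 valve=12 wood=12
After 10 (craft valve): silk=1 valve=16 wood=11
After 11 (craft valve): valve=20 wood=10
After 12 (consume 7 wood): valve=20 wood=3
After 13 (consume 11 valve): valve=9 wood=3
After 14 (gather 2 silk): silk=2 valve=9 wood=3
After 15 (craft valve): silk=1 valve=13 wood=2
After 16 (craft valve): valve=17 wood=1
After 17 (gather 2 wood): valve=17 wood=3
After 18 (gather 3 sulfur): sulfur=3 valve=17 wood=3
After 19 (craft cart): cart=1 sulfur=2 valve=17 wood=3
After 20 (consume 1 cart): sulfur=2 valve=17 wood=3
After 21 (consume 1 wood): sulfur=2 valve=17 wood=2
After 22 (craft cart): cart=1 sulfur=1 valve=17 wood=2
After 23 (craft cart): cart=2 valve=17 wood=2
After 24 (consume 1 cart): cart=1 valve=17 wood=2
After 25 (consume 1 cart): valve=17 wood=2

Answer: valve=17 wood=2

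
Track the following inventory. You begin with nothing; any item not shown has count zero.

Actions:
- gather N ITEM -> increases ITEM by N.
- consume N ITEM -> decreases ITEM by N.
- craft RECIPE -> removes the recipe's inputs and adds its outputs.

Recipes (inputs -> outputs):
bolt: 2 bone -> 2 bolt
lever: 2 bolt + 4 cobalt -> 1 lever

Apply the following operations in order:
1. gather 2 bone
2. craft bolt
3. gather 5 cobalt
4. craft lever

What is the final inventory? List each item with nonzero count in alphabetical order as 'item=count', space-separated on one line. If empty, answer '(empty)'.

Answer: cobalt=1 lever=1

Derivation:
After 1 (gather 2 bone): bone=2
After 2 (craft bolt): bolt=2
After 3 (gather 5 cobalt): bolt=2 cobalt=5
After 4 (craft lever): cobalt=1 lever=1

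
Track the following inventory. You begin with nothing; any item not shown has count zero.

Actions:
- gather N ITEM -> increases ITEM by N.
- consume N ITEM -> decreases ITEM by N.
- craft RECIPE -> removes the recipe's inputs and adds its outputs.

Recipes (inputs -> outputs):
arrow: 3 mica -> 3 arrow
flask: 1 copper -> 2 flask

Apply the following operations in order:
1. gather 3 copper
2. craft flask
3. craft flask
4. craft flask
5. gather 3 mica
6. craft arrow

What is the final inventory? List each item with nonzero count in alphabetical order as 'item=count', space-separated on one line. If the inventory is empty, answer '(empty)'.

Answer: arrow=3 flask=6

Derivation:
After 1 (gather 3 copper): copper=3
After 2 (craft flask): copper=2 flask=2
After 3 (craft flask): copper=1 flask=4
After 4 (craft flask): flask=6
After 5 (gather 3 mica): flask=6 mica=3
After 6 (craft arrow): arrow=3 flask=6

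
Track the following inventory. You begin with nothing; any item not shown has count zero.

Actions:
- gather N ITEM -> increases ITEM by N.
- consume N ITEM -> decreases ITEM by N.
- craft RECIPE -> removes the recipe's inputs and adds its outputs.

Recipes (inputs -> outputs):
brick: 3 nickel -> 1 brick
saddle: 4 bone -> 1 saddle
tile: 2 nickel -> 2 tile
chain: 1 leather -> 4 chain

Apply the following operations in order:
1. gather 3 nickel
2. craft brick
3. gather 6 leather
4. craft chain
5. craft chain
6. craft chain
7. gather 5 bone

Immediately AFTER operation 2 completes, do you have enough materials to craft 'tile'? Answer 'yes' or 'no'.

After 1 (gather 3 nickel): nickel=3
After 2 (craft brick): brick=1

Answer: no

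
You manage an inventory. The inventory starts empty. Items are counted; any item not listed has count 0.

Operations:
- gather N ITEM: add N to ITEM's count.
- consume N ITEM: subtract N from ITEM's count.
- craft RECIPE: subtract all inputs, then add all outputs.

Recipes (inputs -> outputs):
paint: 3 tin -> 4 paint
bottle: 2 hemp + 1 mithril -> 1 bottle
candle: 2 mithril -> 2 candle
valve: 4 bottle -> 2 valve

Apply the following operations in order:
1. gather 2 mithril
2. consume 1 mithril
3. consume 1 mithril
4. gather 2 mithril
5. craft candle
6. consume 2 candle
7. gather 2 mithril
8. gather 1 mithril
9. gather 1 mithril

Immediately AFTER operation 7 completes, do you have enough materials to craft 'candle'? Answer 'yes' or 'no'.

Answer: yes

Derivation:
After 1 (gather 2 mithril): mithril=2
After 2 (consume 1 mithril): mithril=1
After 3 (consume 1 mithril): (empty)
After 4 (gather 2 mithril): mithril=2
After 5 (craft candle): candle=2
After 6 (consume 2 candle): (empty)
After 7 (gather 2 mithril): mithril=2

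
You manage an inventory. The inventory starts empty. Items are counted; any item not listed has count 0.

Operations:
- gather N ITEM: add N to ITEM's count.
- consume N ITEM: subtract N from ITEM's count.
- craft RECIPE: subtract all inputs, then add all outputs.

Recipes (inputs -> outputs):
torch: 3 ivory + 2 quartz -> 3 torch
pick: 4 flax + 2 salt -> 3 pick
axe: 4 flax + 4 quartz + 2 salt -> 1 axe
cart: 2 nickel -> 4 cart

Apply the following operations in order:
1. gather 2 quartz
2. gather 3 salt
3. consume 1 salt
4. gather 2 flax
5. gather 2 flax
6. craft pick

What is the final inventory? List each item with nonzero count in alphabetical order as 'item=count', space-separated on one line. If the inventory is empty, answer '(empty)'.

After 1 (gather 2 quartz): quartz=2
After 2 (gather 3 salt): quartz=2 salt=3
After 3 (consume 1 salt): quartz=2 salt=2
After 4 (gather 2 flax): flax=2 quartz=2 salt=2
After 5 (gather 2 flax): flax=4 quartz=2 salt=2
After 6 (craft pick): pick=3 quartz=2

Answer: pick=3 quartz=2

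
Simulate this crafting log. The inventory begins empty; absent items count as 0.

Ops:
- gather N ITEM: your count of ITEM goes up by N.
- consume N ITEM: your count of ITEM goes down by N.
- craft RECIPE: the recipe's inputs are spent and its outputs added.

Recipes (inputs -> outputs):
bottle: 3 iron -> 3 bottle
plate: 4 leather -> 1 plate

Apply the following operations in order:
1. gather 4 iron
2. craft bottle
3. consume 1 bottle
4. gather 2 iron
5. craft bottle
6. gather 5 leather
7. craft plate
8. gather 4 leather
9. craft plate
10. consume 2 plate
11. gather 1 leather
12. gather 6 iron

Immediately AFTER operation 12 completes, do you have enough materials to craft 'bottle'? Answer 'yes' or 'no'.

Answer: yes

Derivation:
After 1 (gather 4 iron): iron=4
After 2 (craft bottle): bottle=3 iron=1
After 3 (consume 1 bottle): bottle=2 iron=1
After 4 (gather 2 iron): bottle=2 iron=3
After 5 (craft bottle): bottle=5
After 6 (gather 5 leather): bottle=5 leather=5
After 7 (craft plate): bottle=5 leather=1 plate=1
After 8 (gather 4 leather): bottle=5 leather=5 plate=1
After 9 (craft plate): bottle=5 leather=1 plate=2
After 10 (consume 2 plate): bottle=5 leather=1
After 11 (gather 1 leather): bottle=5 leather=2
After 12 (gather 6 iron): bottle=5 iron=6 leather=2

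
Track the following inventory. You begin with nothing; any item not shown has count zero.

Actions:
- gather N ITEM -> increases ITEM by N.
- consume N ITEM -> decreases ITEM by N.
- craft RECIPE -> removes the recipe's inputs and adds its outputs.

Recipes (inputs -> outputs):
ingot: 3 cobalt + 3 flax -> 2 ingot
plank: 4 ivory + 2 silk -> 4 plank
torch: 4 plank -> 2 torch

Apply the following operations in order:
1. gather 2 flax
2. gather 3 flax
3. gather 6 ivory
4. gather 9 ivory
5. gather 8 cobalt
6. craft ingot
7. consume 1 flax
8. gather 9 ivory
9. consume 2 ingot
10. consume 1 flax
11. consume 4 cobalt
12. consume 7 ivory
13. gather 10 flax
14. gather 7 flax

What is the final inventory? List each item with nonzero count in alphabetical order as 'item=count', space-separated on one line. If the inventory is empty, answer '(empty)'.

After 1 (gather 2 flax): flax=2
After 2 (gather 3 flax): flax=5
After 3 (gather 6 ivory): flax=5 ivory=6
After 4 (gather 9 ivory): flax=5 ivory=15
After 5 (gather 8 cobalt): cobalt=8 flax=5 ivory=15
After 6 (craft ingot): cobalt=5 flax=2 ingot=2 ivory=15
After 7 (consume 1 flax): cobalt=5 flax=1 ingot=2 ivory=15
After 8 (gather 9 ivory): cobalt=5 flax=1 ingot=2 ivory=24
After 9 (consume 2 ingot): cobalt=5 flax=1 ivory=24
After 10 (consume 1 flax): cobalt=5 ivory=24
After 11 (consume 4 cobalt): cobalt=1 ivory=24
After 12 (consume 7 ivory): cobalt=1 ivory=17
After 13 (gather 10 flax): cobalt=1 flax=10 ivory=17
After 14 (gather 7 flax): cobalt=1 flax=17 ivory=17

Answer: cobalt=1 flax=17 ivory=17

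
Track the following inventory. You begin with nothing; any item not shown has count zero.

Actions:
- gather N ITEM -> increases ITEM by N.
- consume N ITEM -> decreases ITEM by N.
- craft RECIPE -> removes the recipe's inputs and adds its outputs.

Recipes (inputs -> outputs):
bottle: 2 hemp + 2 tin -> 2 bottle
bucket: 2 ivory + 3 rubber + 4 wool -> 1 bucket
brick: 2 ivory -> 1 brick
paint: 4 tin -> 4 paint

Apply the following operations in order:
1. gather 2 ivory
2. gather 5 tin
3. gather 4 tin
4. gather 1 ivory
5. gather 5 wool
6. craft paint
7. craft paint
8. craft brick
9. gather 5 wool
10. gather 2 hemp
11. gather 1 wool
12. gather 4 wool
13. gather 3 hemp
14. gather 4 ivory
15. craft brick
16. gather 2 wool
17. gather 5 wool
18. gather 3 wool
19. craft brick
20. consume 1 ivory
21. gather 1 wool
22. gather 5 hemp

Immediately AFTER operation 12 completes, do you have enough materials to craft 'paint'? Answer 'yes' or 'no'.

After 1 (gather 2 ivory): ivory=2
After 2 (gather 5 tin): ivory=2 tin=5
After 3 (gather 4 tin): ivory=2 tin=9
After 4 (gather 1 ivory): ivory=3 tin=9
After 5 (gather 5 wool): ivory=3 tin=9 wool=5
After 6 (craft paint): ivory=3 paint=4 tin=5 wool=5
After 7 (craft paint): ivory=3 paint=8 tin=1 wool=5
After 8 (craft brick): brick=1 ivory=1 paint=8 tin=1 wool=5
After 9 (gather 5 wool): brick=1 ivory=1 paint=8 tin=1 wool=10
After 10 (gather 2 hemp): brick=1 hemp=2 ivory=1 paint=8 tin=1 wool=10
After 11 (gather 1 wool): brick=1 hemp=2 ivory=1 paint=8 tin=1 wool=11
After 12 (gather 4 wool): brick=1 hemp=2 ivory=1 paint=8 tin=1 wool=15

Answer: no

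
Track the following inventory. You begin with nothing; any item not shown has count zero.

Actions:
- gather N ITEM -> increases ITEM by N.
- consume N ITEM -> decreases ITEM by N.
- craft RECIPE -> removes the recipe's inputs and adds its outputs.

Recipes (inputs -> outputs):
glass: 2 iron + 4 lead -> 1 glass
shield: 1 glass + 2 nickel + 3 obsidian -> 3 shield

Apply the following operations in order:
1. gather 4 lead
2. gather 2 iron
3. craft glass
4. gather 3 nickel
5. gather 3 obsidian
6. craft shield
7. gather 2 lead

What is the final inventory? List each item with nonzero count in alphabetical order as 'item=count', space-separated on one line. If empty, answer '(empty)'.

After 1 (gather 4 lead): lead=4
After 2 (gather 2 iron): iron=2 lead=4
After 3 (craft glass): glass=1
After 4 (gather 3 nickel): glass=1 nickel=3
After 5 (gather 3 obsidian): glass=1 nickel=3 obsidian=3
After 6 (craft shield): nickel=1 shield=3
After 7 (gather 2 lead): lead=2 nickel=1 shield=3

Answer: lead=2 nickel=1 shield=3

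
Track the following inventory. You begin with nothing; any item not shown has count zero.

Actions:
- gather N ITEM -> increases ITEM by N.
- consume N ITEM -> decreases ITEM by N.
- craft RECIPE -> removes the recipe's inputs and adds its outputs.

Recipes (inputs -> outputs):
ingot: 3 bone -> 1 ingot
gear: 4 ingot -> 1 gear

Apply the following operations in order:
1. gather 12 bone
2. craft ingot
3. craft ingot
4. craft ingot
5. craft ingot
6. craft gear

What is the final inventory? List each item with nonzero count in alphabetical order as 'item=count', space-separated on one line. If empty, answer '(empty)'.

Answer: gear=1

Derivation:
After 1 (gather 12 bone): bone=12
After 2 (craft ingot): bone=9 ingot=1
After 3 (craft ingot): bone=6 ingot=2
After 4 (craft ingot): bone=3 ingot=3
After 5 (craft ingot): ingot=4
After 6 (craft gear): gear=1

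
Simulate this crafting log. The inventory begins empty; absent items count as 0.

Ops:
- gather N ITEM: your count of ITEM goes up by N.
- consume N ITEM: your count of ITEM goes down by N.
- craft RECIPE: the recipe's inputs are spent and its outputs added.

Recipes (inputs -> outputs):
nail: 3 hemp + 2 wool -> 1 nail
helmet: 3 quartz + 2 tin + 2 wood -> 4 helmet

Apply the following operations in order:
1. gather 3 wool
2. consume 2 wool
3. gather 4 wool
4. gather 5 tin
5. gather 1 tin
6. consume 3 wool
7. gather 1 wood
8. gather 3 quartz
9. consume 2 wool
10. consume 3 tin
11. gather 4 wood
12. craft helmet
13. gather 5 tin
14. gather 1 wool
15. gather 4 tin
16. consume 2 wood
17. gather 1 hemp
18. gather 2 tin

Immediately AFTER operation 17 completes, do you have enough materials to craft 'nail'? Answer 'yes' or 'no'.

After 1 (gather 3 wool): wool=3
After 2 (consume 2 wool): wool=1
After 3 (gather 4 wool): wool=5
After 4 (gather 5 tin): tin=5 wool=5
After 5 (gather 1 tin): tin=6 wool=5
After 6 (consume 3 wool): tin=6 wool=2
After 7 (gather 1 wood): tin=6 wood=1 wool=2
After 8 (gather 3 quartz): quartz=3 tin=6 wood=1 wool=2
After 9 (consume 2 wool): quartz=3 tin=6 wood=1
After 10 (consume 3 tin): quartz=3 tin=3 wood=1
After 11 (gather 4 wood): quartz=3 tin=3 wood=5
After 12 (craft helmet): helmet=4 tin=1 wood=3
After 13 (gather 5 tin): helmet=4 tin=6 wood=3
After 14 (gather 1 wool): helmet=4 tin=6 wood=3 wool=1
After 15 (gather 4 tin): helmet=4 tin=10 wood=3 wool=1
After 16 (consume 2 wood): helmet=4 tin=10 wood=1 wool=1
After 17 (gather 1 hemp): helmet=4 hemp=1 tin=10 wood=1 wool=1

Answer: no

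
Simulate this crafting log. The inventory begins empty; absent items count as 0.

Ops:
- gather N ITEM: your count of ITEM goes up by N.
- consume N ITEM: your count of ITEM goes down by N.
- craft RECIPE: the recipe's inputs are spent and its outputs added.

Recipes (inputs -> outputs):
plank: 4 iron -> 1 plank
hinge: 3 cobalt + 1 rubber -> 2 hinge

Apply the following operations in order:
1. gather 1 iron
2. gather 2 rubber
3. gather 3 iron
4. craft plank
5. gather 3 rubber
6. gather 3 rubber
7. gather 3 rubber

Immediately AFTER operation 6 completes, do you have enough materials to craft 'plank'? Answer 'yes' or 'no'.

After 1 (gather 1 iron): iron=1
After 2 (gather 2 rubber): iron=1 rubber=2
After 3 (gather 3 iron): iron=4 rubber=2
After 4 (craft plank): plank=1 rubber=2
After 5 (gather 3 rubber): plank=1 rubber=5
After 6 (gather 3 rubber): plank=1 rubber=8

Answer: no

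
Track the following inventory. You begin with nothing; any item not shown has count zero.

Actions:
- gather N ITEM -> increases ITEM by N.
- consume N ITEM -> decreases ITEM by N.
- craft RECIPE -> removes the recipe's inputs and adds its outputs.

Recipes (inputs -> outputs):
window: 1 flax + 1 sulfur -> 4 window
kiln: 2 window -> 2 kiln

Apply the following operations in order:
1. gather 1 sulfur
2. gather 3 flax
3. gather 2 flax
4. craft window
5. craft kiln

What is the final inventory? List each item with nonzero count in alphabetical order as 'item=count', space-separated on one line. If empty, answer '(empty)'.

After 1 (gather 1 sulfur): sulfur=1
After 2 (gather 3 flax): flax=3 sulfur=1
After 3 (gather 2 flax): flax=5 sulfur=1
After 4 (craft window): flax=4 window=4
After 5 (craft kiln): flax=4 kiln=2 window=2

Answer: flax=4 kiln=2 window=2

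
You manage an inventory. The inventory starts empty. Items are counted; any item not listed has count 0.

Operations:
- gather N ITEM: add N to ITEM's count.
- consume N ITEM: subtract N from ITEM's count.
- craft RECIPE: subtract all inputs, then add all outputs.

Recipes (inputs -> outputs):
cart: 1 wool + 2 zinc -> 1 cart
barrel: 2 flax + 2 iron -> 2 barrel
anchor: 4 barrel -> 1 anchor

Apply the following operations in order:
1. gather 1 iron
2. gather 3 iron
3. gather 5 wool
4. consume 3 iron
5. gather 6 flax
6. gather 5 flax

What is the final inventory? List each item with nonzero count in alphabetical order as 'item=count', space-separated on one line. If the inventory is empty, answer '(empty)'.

After 1 (gather 1 iron): iron=1
After 2 (gather 3 iron): iron=4
After 3 (gather 5 wool): iron=4 wool=5
After 4 (consume 3 iron): iron=1 wool=5
After 5 (gather 6 flax): flax=6 iron=1 wool=5
After 6 (gather 5 flax): flax=11 iron=1 wool=5

Answer: flax=11 iron=1 wool=5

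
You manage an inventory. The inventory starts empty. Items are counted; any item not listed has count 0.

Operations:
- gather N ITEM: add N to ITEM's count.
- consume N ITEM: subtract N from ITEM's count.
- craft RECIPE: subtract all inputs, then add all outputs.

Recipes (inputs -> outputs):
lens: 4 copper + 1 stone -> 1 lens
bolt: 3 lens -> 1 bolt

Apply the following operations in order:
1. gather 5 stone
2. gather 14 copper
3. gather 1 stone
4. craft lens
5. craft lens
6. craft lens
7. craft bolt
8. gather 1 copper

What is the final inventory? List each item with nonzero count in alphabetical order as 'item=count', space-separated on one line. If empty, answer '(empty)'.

Answer: bolt=1 copper=3 stone=3

Derivation:
After 1 (gather 5 stone): stone=5
After 2 (gather 14 copper): copper=14 stone=5
After 3 (gather 1 stone): copper=14 stone=6
After 4 (craft lens): copper=10 lens=1 stone=5
After 5 (craft lens): copper=6 lens=2 stone=4
After 6 (craft lens): copper=2 lens=3 stone=3
After 7 (craft bolt): bolt=1 copper=2 stone=3
After 8 (gather 1 copper): bolt=1 copper=3 stone=3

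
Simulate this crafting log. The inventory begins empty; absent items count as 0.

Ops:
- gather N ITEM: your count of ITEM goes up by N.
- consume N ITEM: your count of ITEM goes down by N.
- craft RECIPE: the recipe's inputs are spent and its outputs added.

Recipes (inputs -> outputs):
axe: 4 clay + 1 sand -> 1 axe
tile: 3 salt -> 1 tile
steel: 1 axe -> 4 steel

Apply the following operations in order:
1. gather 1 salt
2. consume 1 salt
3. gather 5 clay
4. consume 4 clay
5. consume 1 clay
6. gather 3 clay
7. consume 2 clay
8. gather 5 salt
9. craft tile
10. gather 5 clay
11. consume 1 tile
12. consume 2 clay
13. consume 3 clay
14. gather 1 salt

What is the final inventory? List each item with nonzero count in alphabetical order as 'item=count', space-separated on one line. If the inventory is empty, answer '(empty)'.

Answer: clay=1 salt=3

Derivation:
After 1 (gather 1 salt): salt=1
After 2 (consume 1 salt): (empty)
After 3 (gather 5 clay): clay=5
After 4 (consume 4 clay): clay=1
After 5 (consume 1 clay): (empty)
After 6 (gather 3 clay): clay=3
After 7 (consume 2 clay): clay=1
After 8 (gather 5 salt): clay=1 salt=5
After 9 (craft tile): clay=1 salt=2 tile=1
After 10 (gather 5 clay): clay=6 salt=2 tile=1
After 11 (consume 1 tile): clay=6 salt=2
After 12 (consume 2 clay): clay=4 salt=2
After 13 (consume 3 clay): clay=1 salt=2
After 14 (gather 1 salt): clay=1 salt=3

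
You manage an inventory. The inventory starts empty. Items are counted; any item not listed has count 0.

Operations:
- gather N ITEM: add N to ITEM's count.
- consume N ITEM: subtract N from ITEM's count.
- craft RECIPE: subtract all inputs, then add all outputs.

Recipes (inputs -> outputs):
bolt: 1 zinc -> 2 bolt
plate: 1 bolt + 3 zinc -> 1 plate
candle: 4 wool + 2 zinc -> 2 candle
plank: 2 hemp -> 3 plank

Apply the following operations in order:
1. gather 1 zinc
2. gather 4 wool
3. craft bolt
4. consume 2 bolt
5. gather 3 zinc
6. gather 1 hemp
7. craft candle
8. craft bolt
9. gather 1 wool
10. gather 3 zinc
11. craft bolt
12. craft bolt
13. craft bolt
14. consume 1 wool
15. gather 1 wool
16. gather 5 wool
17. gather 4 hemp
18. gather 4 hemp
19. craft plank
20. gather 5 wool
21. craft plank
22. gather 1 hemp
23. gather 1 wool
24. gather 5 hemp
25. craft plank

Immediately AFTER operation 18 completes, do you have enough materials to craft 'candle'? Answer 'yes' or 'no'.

Answer: no

Derivation:
After 1 (gather 1 zinc): zinc=1
After 2 (gather 4 wool): wool=4 zinc=1
After 3 (craft bolt): bolt=2 wool=4
After 4 (consume 2 bolt): wool=4
After 5 (gather 3 zinc): wool=4 zinc=3
After 6 (gather 1 hemp): hemp=1 wool=4 zinc=3
After 7 (craft candle): candle=2 hemp=1 zinc=1
After 8 (craft bolt): bolt=2 candle=2 hemp=1
After 9 (gather 1 wool): bolt=2 candle=2 hemp=1 wool=1
After 10 (gather 3 zinc): bolt=2 candle=2 hemp=1 wool=1 zinc=3
After 11 (craft bolt): bolt=4 candle=2 hemp=1 wool=1 zinc=2
After 12 (craft bolt): bolt=6 candle=2 hemp=1 wool=1 zinc=1
After 13 (craft bolt): bolt=8 candle=2 hemp=1 wool=1
After 14 (consume 1 wool): bolt=8 candle=2 hemp=1
After 15 (gather 1 wool): bolt=8 candle=2 hemp=1 wool=1
After 16 (gather 5 wool): bolt=8 candle=2 hemp=1 wool=6
After 17 (gather 4 hemp): bolt=8 candle=2 hemp=5 wool=6
After 18 (gather 4 hemp): bolt=8 candle=2 hemp=9 wool=6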